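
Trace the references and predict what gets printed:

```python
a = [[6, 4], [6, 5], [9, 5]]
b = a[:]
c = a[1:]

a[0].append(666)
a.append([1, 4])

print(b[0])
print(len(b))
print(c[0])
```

Key concept: slice with nested mutation.
Step by step:
`a = [[6, 4], [6, 5], [9, 5]]` → a = [[6, 4], [6, 5], [9, 5]]
`b = a[:]` → b = [[6, 4], [6, 5], [9, 5]]
`c = a[1:]` → c = [[6, 5], [9, 5]]
`a[0].append(666)` → a = [[6, 4, 666], [6, 5], [9, 5]]; b = [[6, 4, 666], [6, 5], [9, 5]]
`a.append([1, 4])` → a = [[6, 4, 666], [6, 5], [9, 5], [1, 4]]
`print(b[0])` → prints [6, 4, 666]
`print(len(b))` → prints 3
`print(c[0])` → prints [6, 5]

Answer:
[6, 4, 666]
3
[6, 5]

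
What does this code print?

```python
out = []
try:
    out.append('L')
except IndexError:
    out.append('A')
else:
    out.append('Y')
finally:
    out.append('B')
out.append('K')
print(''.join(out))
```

Execution trace: 'L' (try body, no exception) → 'Y' (else) → 'B' (finally) → 'K' (after the try/except). Output: LYBK

Answer: LYBK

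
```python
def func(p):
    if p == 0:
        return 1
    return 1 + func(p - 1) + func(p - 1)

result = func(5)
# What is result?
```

func(p) = 1 + 2·func(p-1), func(0)=1. Closed form: (1+1)·2^5 - 1 = 63.

Answer: 63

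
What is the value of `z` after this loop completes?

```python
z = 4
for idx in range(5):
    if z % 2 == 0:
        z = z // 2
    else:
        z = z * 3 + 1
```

Collatz-style transformation from 4
`z` takes the values: 4 → 2 → 1 → 4 → 2 → 1

Answer: 1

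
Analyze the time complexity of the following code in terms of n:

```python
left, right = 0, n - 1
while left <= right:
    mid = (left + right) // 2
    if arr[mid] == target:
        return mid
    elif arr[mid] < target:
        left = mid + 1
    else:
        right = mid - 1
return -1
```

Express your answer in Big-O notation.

This is Binary search in a sorted array. Time complexity: O(log n).

Answer: O(log n)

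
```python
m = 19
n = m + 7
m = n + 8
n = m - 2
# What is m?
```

Trace:
`m = 19` → m = 19
`n = m + 7` → n = 26
`m = n + 8` → m = 34
`n = m - 2` → n = 32
So m = 34

Answer: 34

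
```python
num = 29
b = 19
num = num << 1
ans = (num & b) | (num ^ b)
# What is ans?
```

Trace:
`num = 29` → num = 29
`b = 19` → b = 19
`num = num << 1` → num = 58
`ans = (num & b) | (num ^ b)` → ans = 59
So ans = 59

Answer: 59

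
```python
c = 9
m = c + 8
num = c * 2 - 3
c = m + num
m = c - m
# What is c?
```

Trace:
`c = 9` → c = 9
`m = c + 8` → m = 17
`num = c * 2 - 3` → num = 15
`c = m + num` → c = 32
`m = c - m` → m = 15
So c = 32

Answer: 32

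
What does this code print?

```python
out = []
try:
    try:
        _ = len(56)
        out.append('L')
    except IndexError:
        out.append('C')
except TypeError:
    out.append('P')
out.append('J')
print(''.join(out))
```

Execution trace: 'P' (outer except TypeError) → 'J' (after the try/except). Output: PJ

Answer: PJ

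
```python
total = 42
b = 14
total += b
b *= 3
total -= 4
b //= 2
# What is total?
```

Trace:
`total = 42` → total = 42
`b = 14` → b = 14
`total += b` → total = 56
`b *= 3` → b = 42
`total -= 4` → total = 52
`b //= 2` → b = 21
So total = 52

Answer: 52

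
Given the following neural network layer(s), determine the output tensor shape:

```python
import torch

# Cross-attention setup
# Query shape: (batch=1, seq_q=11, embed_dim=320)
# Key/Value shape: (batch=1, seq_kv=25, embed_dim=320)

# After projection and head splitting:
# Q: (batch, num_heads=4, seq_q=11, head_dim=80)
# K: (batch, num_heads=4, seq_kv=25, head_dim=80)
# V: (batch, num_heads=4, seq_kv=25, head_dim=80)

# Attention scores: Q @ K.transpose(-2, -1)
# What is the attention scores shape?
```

Input: (1, 11, 320) -> Output: (1, 4, 11, 25)

Answer: (1, 4, 11, 25)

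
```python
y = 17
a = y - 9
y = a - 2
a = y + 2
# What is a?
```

Trace:
`y = 17` → y = 17
`a = y - 9` → a = 8
`y = a - 2` → y = 6
`a = y + 2` → a = 8
So a = 8

Answer: 8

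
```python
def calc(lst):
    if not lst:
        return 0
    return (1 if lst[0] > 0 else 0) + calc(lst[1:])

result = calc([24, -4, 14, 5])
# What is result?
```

Count of positive elements in [24, -4, 14, 5] = 3

Answer: 3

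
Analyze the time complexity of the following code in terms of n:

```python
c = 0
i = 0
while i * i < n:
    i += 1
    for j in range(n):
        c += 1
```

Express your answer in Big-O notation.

Each loop level contributes: √n × n. Multiplying the contributions gives O(n√n).

Answer: O(n√n)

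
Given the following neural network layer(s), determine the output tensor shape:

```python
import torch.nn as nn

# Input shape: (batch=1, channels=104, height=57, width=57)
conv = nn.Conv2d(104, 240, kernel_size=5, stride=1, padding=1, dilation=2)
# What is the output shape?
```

Input: (1, 104, 57, 57) -> Output: (1, 240, 51, 51)

Answer: (1, 240, 51, 51)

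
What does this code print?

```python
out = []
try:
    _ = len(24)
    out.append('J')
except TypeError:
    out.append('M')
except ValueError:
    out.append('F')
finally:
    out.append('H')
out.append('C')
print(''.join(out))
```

Execution trace: 'M' (except TypeError) → 'H' (finally) → 'C' (after the try/except). Output: MHC

Answer: MHC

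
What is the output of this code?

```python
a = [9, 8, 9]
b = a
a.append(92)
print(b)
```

Key concept: basic list aliasing.
Step by step:
`a = [9, 8, 9]` → a = [9, 8, 9]
`b = a` → b = [9, 8, 9] (same object as a)
`a.append(92)` → a = [9, 8, 9, 92] (same object as b); b = [9, 8, 9, 92] (same object as a)
`print(b)` → prints [9, 8, 9, 92]

Answer: [9, 8, 9, 92]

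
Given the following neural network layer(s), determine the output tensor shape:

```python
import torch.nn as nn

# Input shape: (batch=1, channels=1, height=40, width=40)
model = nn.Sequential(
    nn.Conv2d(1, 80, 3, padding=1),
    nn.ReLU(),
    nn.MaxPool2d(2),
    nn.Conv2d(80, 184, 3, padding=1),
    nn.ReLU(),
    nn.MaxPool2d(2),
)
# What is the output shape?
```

Input: (1, 1, 40, 40) -> after first Conv2d: (1, 80, 40, 40) -> after first MaxPool2d: (1, 80, 20, 20) -> after second Conv2d: (1, 184, 20, 20) -> Output: (1, 184, 10, 10)

Answer: (1, 184, 10, 10)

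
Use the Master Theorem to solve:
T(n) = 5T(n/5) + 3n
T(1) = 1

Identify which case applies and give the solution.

a=5, b=5, f(n)=3n. log_5(5) = 1. Since c=1 = 1, Case 2 applies: T(n) = Θ(n^log_b(a) · log n) = O(n log n).

Answer: O(n log n) - Case 2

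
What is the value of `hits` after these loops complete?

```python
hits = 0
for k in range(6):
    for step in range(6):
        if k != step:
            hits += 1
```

6² - 6 (exclude diagonal)
`hits` takes the values: 0 → 1 → 2 → 3 → 4 → 5 → 6 → 7 → 8 → 9 → 10 → 11 → 12 → 13 → 14 → 15 → 16 → 17 → 18 → 19 → 20 → 21 → 22 → 23 → 24 → 25 → 26 → 27 → 28 → 29 → 30

Answer: 30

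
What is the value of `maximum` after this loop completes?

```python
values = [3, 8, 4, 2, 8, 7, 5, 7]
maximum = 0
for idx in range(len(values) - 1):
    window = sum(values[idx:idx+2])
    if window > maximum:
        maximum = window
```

Max sum of 2-element window in [3, 8, 4, 2, 8, 7, 5, 7]
`maximum` takes the values: 0 → 11 → 12 → 15

Answer: 15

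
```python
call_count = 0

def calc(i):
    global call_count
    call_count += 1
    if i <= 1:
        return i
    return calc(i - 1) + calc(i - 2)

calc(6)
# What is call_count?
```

Calls(i) = 1 + Calls(i-1) + Calls(i-2); Calls(0)=Calls(1)=1. For i=6 this gives 25.

Answer: 25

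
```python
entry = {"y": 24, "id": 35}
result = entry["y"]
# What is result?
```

Trace:
`entry = {"y": 24, "id": 35}` → entry = {'y': 24, 'id': 35}
`result = entry["y"]` → result = 24
So result = 24

Answer: 24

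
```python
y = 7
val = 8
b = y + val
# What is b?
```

Trace:
`y = 7` → y = 7
`val = 8` → val = 8
`b = y + val` → b = 15
So b = 15

Answer: 15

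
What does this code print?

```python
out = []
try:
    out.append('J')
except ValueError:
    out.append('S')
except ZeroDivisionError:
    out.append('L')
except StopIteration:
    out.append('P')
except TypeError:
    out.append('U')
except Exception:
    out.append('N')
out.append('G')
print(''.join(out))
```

Execution trace: 'J' (try body, no exception) → 'G' (after the try/except). Output: JG

Answer: JG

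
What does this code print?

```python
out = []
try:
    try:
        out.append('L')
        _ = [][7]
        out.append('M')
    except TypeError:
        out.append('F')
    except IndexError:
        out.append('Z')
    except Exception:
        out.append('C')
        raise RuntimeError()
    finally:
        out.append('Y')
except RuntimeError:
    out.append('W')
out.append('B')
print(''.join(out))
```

Execution trace: 'L' (inner try body) → 'Z' (inner except IndexError) → 'Y' (inner finally) → 'B' (after the try/except). Output: LZYB

Answer: LZYB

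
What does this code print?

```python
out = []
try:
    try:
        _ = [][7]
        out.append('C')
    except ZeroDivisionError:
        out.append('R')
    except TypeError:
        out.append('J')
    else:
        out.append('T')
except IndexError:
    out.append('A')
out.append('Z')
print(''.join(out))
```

Execution trace: 'A' (outer except IndexError) → 'Z' (after the try/except). Output: AZ

Answer: AZ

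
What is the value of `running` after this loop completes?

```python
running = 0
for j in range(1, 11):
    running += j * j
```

Sum of squares 1² to 10² = 385
`running` takes the values: 0 → 1 → 5 → 14 → 30 → 55 → 91 → 140 → 204 → 285 → 385

Answer: 385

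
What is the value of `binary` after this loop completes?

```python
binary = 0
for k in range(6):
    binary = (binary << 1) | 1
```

Build 6 consecutive 1-bits: 0b111111
`binary` takes the values: 0 → 1 → 3 → 7 → 15 → 31 → 63

Answer: 63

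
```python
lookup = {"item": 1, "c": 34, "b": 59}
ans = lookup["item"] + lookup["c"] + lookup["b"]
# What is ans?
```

Trace:
`lookup = {"item": 1, "c": 34, "b": 59}` → lookup = {'item': 1, 'c': 34, 'b': 59}
`ans = lookup["item"] + lookup["c"] + lookup["b"]` → ans = 94
So ans = 94

Answer: 94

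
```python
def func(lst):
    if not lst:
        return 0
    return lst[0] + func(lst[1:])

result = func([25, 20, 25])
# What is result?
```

25 + 20 + 25 + 0 = 70

Answer: 70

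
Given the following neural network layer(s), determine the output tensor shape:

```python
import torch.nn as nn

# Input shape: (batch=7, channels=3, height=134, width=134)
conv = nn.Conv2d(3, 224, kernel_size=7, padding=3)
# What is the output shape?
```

Input: (7, 3, 134, 134) -> Output: (7, 224, 134, 134)

Answer: (7, 224, 134, 134)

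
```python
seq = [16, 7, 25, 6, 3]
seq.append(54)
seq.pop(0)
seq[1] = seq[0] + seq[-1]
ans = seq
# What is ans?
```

Trace:
`seq = [16, 7, 25, 6, 3]` → seq = [16, 7, 25, 6, 3]
`seq.append(54)` → seq = [16, 7, 25, 6, 3, 54]
`seq.pop(0)` → seq = [7, 25, 6, 3, 54]
`seq[1] = seq[0] + seq[-1]` → seq = [7, 61, 6, 3, 54]
`ans = seq` → ans = [7, 61, 6, 3, 54]
So ans = [7, 61, 6, 3, 54]

Answer: [7, 61, 6, 3, 54]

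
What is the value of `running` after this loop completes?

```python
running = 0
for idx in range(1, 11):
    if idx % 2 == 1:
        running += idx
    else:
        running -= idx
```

Add odd, subtract even
`running` takes the values: 0 → 1 → -1 → 2 → -2 → 3 → -3 → 4 → -4 → 5 → -5

Answer: -5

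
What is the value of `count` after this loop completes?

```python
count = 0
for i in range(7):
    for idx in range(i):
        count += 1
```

Triangle number: 0+1+2+...+6
`count` takes the values: 0 → 1 → 2 → 3 → 4 → 5 → 6 → 7 → 8 → 9 → 10 → 11 → 12 → 13 → 14 → 15 → 16 → 17 → 18 → 19 → 20 → 21

Answer: 21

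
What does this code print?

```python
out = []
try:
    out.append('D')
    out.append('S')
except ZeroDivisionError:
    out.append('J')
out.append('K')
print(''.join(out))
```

Execution trace: 'D' (try body) → 'S' (try body, no exception) → 'K' (after the try/except). Output: DSK

Answer: DSK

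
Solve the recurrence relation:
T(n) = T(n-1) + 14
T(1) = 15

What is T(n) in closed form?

Unrolling: T(n) = T(1) + 14·(n-1) = 15 + 14(n-1) = 14n + 1.

Answer: T(n) = 14n + 1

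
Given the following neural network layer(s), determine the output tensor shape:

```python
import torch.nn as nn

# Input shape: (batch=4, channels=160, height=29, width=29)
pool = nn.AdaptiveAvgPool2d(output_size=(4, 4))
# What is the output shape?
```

Input: (4, 160, 29, 29) -> Output: (4, 160, 4, 4)

Answer: (4, 160, 4, 4)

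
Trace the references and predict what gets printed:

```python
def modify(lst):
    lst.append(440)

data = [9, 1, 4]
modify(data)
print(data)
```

Key concept: function modifies passed list.
Step by step:
`data = [9, 1, 4]` → data = [9, 1, 4]
`modify(data)` → data = [9, 1, 4, 440]
`print(data)` → prints [9, 1, 4, 440]

Answer: [9, 1, 4, 440]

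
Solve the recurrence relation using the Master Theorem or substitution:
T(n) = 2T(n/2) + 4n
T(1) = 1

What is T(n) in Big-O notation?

By Master Theorem: a=2, b=2, f(n)=4n. Since log_2(2) = 1 and f(n) = Θ(n^1), Case 2 applies. T(n) = O(n log n).

Answer: O(n log n)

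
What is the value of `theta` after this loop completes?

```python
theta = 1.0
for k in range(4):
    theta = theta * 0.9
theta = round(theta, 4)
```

Exponential decay: 1.0 * 0.9^4
`theta` takes the values: 1.0 → 0.9 → 0.81 → 0.729 → 0.6561

Answer: 0.6561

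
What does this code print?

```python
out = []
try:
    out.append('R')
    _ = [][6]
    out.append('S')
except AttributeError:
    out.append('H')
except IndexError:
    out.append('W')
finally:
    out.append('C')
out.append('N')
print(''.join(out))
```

Execution trace: 'R' (try body) → 'W' (except IndexError) → 'C' (finally) → 'N' (after the try/except). Output: RWCN

Answer: RWCN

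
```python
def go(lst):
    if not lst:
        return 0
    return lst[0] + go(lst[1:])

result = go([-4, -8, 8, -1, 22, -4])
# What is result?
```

(-4) + (-8) + 8 + (-1) + 22 + (-4) + 0 = 13

Answer: 13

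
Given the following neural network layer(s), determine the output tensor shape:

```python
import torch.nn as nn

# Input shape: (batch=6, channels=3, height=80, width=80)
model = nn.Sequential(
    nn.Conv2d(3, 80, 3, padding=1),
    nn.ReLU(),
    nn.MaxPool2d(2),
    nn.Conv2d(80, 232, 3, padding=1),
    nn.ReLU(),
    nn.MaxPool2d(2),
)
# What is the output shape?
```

Input: (6, 3, 80, 80) -> after first Conv2d: (6, 80, 80, 80) -> after first MaxPool2d: (6, 80, 40, 40) -> after second Conv2d: (6, 232, 40, 40) -> Output: (6, 232, 20, 20)

Answer: (6, 232, 20, 20)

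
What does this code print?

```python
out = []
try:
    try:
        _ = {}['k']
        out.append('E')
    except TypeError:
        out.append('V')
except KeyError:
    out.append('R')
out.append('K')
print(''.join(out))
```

Execution trace: 'R' (outer except KeyError) → 'K' (after the try/except). Output: RK

Answer: RK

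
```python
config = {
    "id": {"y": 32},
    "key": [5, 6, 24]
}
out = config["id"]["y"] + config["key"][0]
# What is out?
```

Trace:
`config = { ...` → config = {'id': {'y': 32}, 'key': [5, 6, 24]}
`out = config["id"]["y"] + config["key"][0]` → out = 37
So out = 37

Answer: 37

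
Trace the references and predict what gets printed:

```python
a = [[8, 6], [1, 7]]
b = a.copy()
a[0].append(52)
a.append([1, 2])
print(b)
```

Key concept: shallow copy with nested lists.
Step by step:
`a = [[8, 6], [1, 7]]` → a = [[8, 6], [1, 7]]
`b = a.copy()` → b = [[8, 6], [1, 7]]
`a[0].append(52)` → a = [[8, 6, 52], [1, 7]]; b = [[8, 6, 52], [1, 7]]
`a.append([1, 2])` → a = [[8, 6, 52], [1, 7], [1, 2]]
`print(b)` → prints [[8, 6, 52], [1, 7]]

Answer: [[8, 6, 52], [1, 7]]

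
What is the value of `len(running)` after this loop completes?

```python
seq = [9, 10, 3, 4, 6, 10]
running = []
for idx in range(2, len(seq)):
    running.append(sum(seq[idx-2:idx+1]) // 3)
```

Number of 3-element averages
`running` takes the values: [] → [7] → [7, 5] → [7, 5, 4] → [7, 5, 4, 6]
So `len(running)` = 4

Answer: 4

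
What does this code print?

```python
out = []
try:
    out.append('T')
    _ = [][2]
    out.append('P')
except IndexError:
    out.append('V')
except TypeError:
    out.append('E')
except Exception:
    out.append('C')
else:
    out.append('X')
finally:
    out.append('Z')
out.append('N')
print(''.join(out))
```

Execution trace: 'T' (try body) → 'V' (except IndexError) → 'Z' (finally) → 'N' (after the try/except). Output: TVZN

Answer: TVZN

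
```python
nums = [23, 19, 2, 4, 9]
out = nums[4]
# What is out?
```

Trace:
`nums = [23, 19, 2, 4, 9]` → nums = [23, 19, 2, 4, 9]
`out = nums[4]` → out = 9
So out = 9

Answer: 9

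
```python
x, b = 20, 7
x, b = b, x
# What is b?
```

Trace:
`x, b = 20, 7` → x = 20; b = 7
`x, b = b, x` → x = 7; b = 20
So b = 20

Answer: 20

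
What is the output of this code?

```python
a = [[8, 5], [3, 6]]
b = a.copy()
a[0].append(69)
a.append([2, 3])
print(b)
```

Key concept: shallow copy with nested lists.
Step by step:
`a = [[8, 5], [3, 6]]` → a = [[8, 5], [3, 6]]
`b = a.copy()` → b = [[8, 5], [3, 6]]
`a[0].append(69)` → a = [[8, 5, 69], [3, 6]]; b = [[8, 5, 69], [3, 6]]
`a.append([2, 3])` → a = [[8, 5, 69], [3, 6], [2, 3]]
`print(b)` → prints [[8, 5, 69], [3, 6]]

Answer: [[8, 5, 69], [3, 6]]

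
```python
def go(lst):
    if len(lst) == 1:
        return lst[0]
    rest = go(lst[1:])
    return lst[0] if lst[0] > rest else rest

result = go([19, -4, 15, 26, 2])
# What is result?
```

Recursive max over [19, -4, 15, 26, 2] = 26

Answer: 26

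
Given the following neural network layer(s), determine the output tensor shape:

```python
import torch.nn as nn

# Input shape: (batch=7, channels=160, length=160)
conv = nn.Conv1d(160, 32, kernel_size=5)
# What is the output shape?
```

Input: (7, 160, 160) -> Output: (7, 32, 156)

Answer: (7, 32, 156)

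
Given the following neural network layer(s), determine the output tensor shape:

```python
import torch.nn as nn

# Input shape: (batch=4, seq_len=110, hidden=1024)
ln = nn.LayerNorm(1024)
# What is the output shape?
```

Input: (4, 110, 1024) -> Output: (4, 110, 1024)

Answer: (4, 110, 1024)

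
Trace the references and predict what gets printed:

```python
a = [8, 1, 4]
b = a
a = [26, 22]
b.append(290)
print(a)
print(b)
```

Key concept: rebinding vs mutation: a is rebound to a new list, b still points at the original.
Step by step:
`a = [8, 1, 4]` → a = [8, 1, 4]
`b = a` → b = [8, 1, 4] (same object as a)
`a = [26, 22]` → a = [26, 22]
`b.append(290)` → b = [8, 1, 4, 290]
`print(a)` → prints [26, 22]
`print(b)` → prints [8, 1, 4, 290]

Answer:
[26, 22]
[8, 1, 4, 290]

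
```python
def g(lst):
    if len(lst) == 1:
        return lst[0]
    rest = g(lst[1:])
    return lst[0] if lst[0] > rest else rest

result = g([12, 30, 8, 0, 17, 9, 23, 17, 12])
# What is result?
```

Recursive max over [12, 30, 8, 0, 17, 9, 23, 17, 12] = 30

Answer: 30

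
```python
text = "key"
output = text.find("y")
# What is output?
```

Trace:
`text = "key"` → text = 'key'
`output = text.find("y")` → output = 2
So output = 2

Answer: 2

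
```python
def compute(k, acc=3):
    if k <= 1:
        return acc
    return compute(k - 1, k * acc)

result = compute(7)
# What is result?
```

Accumulator trace (n, acc): (7, 3) -> (6, 21) -> (5, 126) -> (4, 630) -> (3, 2520) -> (2, 7560) -> (1, 15120) -> return 15120

Answer: 15120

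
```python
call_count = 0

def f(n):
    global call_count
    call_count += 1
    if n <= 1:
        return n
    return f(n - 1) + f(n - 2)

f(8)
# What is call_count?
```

Calls(n) = 1 + Calls(n-1) + Calls(n-2); Calls(0)=Calls(1)=1. For n=8 this gives 67.

Answer: 67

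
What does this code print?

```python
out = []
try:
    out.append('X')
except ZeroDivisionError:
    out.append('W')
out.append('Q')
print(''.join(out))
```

Execution trace: 'X' (try body, no exception) → 'Q' (after the try/except). Output: XQ

Answer: XQ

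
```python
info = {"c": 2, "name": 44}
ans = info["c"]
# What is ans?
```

Trace:
`info = {"c": 2, "name": 44}` → info = {'c': 2, 'name': 44}
`ans = info["c"]` → ans = 2
So ans = 2

Answer: 2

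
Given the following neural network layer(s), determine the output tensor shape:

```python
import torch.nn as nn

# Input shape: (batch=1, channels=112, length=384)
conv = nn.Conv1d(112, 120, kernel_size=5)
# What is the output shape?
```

Input: (1, 112, 384) -> Output: (1, 120, 380)

Answer: (1, 120, 380)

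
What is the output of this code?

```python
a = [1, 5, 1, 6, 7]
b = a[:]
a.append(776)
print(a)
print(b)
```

Key concept: slice [:] creates copy.
Step by step:
`a = [1, 5, 1, 6, 7]` → a = [1, 5, 1, 6, 7]
`b = a[:]` → b = [1, 5, 1, 6, 7]
`a.append(776)` → a = [1, 5, 1, 6, 7, 776]
`print(a)` → prints [1, 5, 1, 6, 7, 776]
`print(b)` → prints [1, 5, 1, 6, 7]

Answer:
[1, 5, 1, 6, 7, 776]
[1, 5, 1, 6, 7]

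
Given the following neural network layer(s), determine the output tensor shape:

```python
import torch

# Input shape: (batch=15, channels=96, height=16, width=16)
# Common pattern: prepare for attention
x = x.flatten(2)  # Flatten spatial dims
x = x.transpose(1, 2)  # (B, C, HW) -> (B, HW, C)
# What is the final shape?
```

Input: (15, 96, 16, 16) -> after flatten(2): (15, 96, 256) -> Output: (15, 256, 96)

Answer: (15, 256, 96)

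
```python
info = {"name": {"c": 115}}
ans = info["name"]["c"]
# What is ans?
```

Trace:
`info = {"name": {"c": 115}}` → info = {'name': {'c': 115}}
`ans = info["name"]["c"]` → ans = 115
So ans = 115

Answer: 115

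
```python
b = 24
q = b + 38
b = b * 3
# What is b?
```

Trace:
`b = 24` → b = 24
`q = b + 38` → q = 62
`b = b * 3` → b = 72
So b = 72

Answer: 72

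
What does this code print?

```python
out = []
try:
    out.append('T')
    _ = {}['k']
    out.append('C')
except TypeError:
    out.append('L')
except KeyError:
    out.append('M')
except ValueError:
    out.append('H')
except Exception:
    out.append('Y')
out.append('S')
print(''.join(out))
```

Execution trace: 'T' (try body) → 'M' (except KeyError) → 'S' (after the try/except). Output: TMS

Answer: TMS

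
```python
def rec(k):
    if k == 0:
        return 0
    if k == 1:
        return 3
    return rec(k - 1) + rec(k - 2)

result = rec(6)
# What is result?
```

Build up from base cases: rec(0)=0, rec(1)=3, rec(2)=3, rec(3)=6, rec(4)=9, rec(5)=15, rec(6)=24

Answer: 24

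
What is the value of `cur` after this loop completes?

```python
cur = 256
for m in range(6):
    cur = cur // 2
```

Halve 6 times: 256 // 2^6 = 4
`cur` takes the values: 256 → 128 → 64 → 32 → 16 → 8 → 4

Answer: 4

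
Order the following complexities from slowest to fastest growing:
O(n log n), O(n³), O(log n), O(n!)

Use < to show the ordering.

Ordered by growth rate: O(log n) < O(n log n) < O(n³) < O(n!)

Answer: O(log n) < O(n log n) < O(n³) < O(n!)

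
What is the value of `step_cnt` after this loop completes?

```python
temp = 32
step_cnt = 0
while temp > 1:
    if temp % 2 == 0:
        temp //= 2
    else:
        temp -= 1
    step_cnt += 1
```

Steps to reduce 32 to 1
`step_cnt` takes the values: 0 → 1 → 2 → 3 → 4 → 5

Answer: 5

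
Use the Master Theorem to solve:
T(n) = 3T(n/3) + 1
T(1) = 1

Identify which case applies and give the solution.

a=3, b=3, f(n)=1. log_3(3) = 1. Since c=0 < 1, Case 1 applies: T(n) = Θ(n^log_b(a)) = O(n).

Answer: O(n) - Case 1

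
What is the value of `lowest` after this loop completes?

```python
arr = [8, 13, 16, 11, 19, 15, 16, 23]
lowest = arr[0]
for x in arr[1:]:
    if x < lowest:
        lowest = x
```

Minimum of [8, 13, 16, 11, 19, 15, 16, 23]
`lowest` takes the values: 8

Answer: 8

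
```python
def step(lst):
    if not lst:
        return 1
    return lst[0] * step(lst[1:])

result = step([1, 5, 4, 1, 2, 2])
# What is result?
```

Product over [1, 5, 4, 1, 2, 2] = 1 * 5 * 4 * 1 * 2 * 2 = 80

Answer: 80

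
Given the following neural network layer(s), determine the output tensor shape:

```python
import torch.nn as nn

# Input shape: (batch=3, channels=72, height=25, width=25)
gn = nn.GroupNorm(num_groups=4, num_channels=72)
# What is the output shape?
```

Input: (3, 72, 25, 25) -> Output: (3, 72, 25, 25)

Answer: (3, 72, 25, 25)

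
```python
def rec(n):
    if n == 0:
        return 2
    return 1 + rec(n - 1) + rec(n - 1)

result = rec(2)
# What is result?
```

rec(n) = 1 + 2·rec(n-1), rec(0)=2. Closed form: (2+1)·2^2 - 1 = 11.

Answer: 11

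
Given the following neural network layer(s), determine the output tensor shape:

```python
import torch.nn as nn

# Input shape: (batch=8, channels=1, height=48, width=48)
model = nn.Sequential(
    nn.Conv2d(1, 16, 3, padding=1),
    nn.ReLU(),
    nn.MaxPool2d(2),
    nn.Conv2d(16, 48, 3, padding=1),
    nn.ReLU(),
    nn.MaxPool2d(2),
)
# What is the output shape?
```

Input: (8, 1, 48, 48) -> after first Conv2d: (8, 16, 48, 48) -> after first MaxPool2d: (8, 16, 24, 24) -> after second Conv2d: (8, 48, 24, 24) -> Output: (8, 48, 12, 12)

Answer: (8, 48, 12, 12)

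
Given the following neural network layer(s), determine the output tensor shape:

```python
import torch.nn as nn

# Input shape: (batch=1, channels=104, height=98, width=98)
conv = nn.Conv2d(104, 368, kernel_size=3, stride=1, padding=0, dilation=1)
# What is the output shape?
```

Input: (1, 104, 98, 98) -> Output: (1, 368, 96, 96)

Answer: (1, 368, 96, 96)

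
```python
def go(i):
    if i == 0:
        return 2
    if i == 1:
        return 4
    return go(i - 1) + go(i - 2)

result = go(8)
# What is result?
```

Build up from base cases: go(0)=2, go(1)=4, go(2)=6, go(3)=10, go(4)=16, go(5)=26, go(6)=42, ..., go(8)=110

Answer: 110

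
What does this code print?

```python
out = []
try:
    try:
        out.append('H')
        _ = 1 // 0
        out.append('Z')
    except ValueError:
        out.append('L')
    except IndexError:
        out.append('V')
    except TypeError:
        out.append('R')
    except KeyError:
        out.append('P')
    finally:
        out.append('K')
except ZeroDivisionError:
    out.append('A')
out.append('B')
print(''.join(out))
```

Execution trace: 'H' (try body) → 'K' (finally) → 'A' (outer except ZeroDivisionError) → 'B' (after the try/except). Output: HKAB

Answer: HKAB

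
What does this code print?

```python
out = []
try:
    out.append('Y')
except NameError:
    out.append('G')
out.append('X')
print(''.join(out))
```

Execution trace: 'Y' (try body, no exception) → 'X' (after the try/except). Output: YX

Answer: YX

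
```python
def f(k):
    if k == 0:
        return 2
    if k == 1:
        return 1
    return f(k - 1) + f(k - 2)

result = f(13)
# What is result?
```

Build up from base cases: f(0)=2, f(1)=1, f(2)=3, f(3)=4, f(4)=7, f(5)=11, f(6)=18, ..., f(13)=521

Answer: 521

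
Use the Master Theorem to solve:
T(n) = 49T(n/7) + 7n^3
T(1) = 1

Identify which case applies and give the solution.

a=49, b=7, f(n)=7n^3. log_7(49) = 2. Since c=3 > 2 and the regularity condition holds (49(n/7)^3 = (49/7^3)n^3 with 49/7^3 < 1), Case 3 applies: T(n) = Θ(f(n)) = O(n^3).

Answer: O(n^3) - Case 3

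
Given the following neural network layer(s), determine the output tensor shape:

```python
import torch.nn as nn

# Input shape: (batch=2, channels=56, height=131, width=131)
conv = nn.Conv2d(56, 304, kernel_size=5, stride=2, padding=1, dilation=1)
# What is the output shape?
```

Input: (2, 56, 131, 131) -> Output: (2, 304, 65, 65)

Answer: (2, 304, 65, 65)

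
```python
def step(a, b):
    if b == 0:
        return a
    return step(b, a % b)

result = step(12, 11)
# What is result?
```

step(12, 11) -> step(11, 1) -> step(1, 0) -> 1

Answer: 1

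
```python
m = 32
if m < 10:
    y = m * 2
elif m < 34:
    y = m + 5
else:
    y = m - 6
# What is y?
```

Trace:
`m = 32` → m = 32
`if m < 10: ...` → m < 10 is False, m < 34 is True → y = 37
So y = 37

Answer: 37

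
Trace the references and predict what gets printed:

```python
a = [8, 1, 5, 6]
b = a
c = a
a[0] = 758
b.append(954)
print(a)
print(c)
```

Key concept: multiple aliases.
Step by step:
`a = [8, 1, 5, 6]` → a = [8, 1, 5, 6]
`b = a` → b = [8, 1, 5, 6] (same object as a)
`c = a` → c = [8, 1, 5, 6] (same object as a, b)
`a[0] = 758` → a = [758, 1, 5, 6] (same object as b, c); b = [758, 1, 5, 6] (same object as a, c); c = [758, 1, 5, 6] (same object as a, b)
`b.append(954)` → a = [758, 1, 5, 6, 954] (same object as b, c); b = [758, 1, 5, 6, 954] (same object as a, c); c = [758, 1, 5, 6, 954] (same object as a, b)
`print(a)` → prints [758, 1, 5, 6, 954]
`print(c)` → prints [758, 1, 5, 6, 954]

Answer:
[758, 1, 5, 6, 954]
[758, 1, 5, 6, 954]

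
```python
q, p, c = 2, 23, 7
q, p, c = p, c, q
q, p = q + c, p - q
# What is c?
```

Trace:
`q, p, c = 2, 23, 7` → q = 2; p = 23; c = 7
`q, p, c = p, c, q` → q = 23; p = 7; c = 2
`q, p = q + c, p - q` → q = 25; p = -16
So c = 2

Answer: 2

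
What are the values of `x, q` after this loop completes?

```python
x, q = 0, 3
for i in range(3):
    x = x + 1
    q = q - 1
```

x goes 0→3, q goes 3→0
`x, q` takes the values: (0, 3) → (1, 3) → (1, 2) → (2, 2) → (2, 1) → (3, 1) → (3, 0)

Answer: 3, 0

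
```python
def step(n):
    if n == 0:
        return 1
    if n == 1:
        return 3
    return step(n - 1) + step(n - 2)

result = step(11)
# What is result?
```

Build up from base cases: step(0)=1, step(1)=3, step(2)=4, step(3)=7, step(4)=11, step(5)=18, step(6)=29, ..., step(11)=322

Answer: 322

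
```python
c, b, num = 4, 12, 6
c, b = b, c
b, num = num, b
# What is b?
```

Trace:
`c, b, num = 4, 12, 6` → c = 4; b = 12; num = 6
`c, b = b, c` → c = 12; b = 4
`b, num = num, b` → b = 6; num = 4
So b = 6

Answer: 6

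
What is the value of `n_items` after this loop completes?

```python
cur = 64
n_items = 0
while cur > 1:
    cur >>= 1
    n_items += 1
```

Count right shifts until 1
`n_items` takes the values: 0 → 1 → 2 → 3 → 4 → 5 → 6

Answer: 6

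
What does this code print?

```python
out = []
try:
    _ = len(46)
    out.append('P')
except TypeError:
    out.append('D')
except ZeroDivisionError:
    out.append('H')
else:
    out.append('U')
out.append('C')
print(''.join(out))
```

Execution trace: 'D' (except TypeError) → 'C' (after the try/except). Output: DC

Answer: DC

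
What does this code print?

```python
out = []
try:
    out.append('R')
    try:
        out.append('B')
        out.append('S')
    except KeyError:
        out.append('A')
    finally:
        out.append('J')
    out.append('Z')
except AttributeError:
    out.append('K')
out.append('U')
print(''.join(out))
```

Execution trace: 'R' (try body) → 'B' (inner try body) → 'S' (inner try body, no exception) → 'J' (inner finally) → 'Z' (try body, no exception) → 'U' (after the try/except). Output: RBSJZU

Answer: RBSJZU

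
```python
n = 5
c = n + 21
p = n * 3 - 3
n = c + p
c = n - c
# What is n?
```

Trace:
`n = 5` → n = 5
`c = n + 21` → c = 26
`p = n * 3 - 3` → p = 12
`n = c + p` → n = 38
`c = n - c` → c = 12
So n = 38

Answer: 38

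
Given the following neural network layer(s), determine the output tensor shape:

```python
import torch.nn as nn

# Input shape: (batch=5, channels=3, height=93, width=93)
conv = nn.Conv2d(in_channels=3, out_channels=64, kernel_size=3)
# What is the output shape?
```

Input: (5, 3, 93, 93) -> Output: (5, 64, 91, 91)

Answer: (5, 64, 91, 91)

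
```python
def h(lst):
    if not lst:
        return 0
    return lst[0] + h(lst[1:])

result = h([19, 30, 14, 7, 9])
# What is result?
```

19 + 30 + 14 + 7 + 9 + 0 = 79

Answer: 79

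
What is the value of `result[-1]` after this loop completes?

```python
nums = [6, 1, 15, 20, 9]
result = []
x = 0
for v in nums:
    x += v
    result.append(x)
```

Cumulative sum ends at 51
`result` takes the values: [] → [6] → [6, 7] → [6, 7, 22] → [6, 7, 22, 42] → [6, 7, 22, 42, 51]
So `result[-1]` = 51

Answer: 51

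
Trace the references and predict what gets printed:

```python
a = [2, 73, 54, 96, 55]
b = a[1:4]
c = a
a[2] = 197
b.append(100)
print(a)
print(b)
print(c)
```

Key concept: slice vs alias.
Step by step:
`a = [2, 73, 54, 96, 55]` → a = [2, 73, 54, 96, 55]
`b = a[1:4]` → b = [73, 54, 96]
`c = a` → c = [2, 73, 54, 96, 55] (same object as a)
`a[2] = 197` → a = [2, 73, 197, 96, 55] (same object as c); c = [2, 73, 197, 96, 55] (same object as a)
`b.append(100)` → b = [73, 54, 96, 100]
`print(a)` → prints [2, 73, 197, 96, 55]
`print(b)` → prints [73, 54, 96, 100]
`print(c)` → prints [2, 73, 197, 96, 55]

Answer:
[2, 73, 197, 96, 55]
[73, 54, 96, 100]
[2, 73, 197, 96, 55]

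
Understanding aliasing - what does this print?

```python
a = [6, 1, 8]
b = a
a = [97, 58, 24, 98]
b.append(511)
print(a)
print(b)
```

Key concept: rebinding vs mutation: a is rebound to a new list, b still points at the original.
Step by step:
`a = [6, 1, 8]` → a = [6, 1, 8]
`b = a` → b = [6, 1, 8] (same object as a)
`a = [97, 58, 24, 98]` → a = [97, 58, 24, 98]
`b.append(511)` → b = [6, 1, 8, 511]
`print(a)` → prints [97, 58, 24, 98]
`print(b)` → prints [6, 1, 8, 511]

Answer:
[97, 58, 24, 98]
[6, 1, 8, 511]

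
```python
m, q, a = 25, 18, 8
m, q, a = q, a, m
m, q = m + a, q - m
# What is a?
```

Trace:
`m, q, a = 25, 18, 8` → m = 25; q = 18; a = 8
`m, q, a = q, a, m` → m = 18; q = 8; a = 25
`m, q = m + a, q - m` → m = 43; q = -10
So a = 25

Answer: 25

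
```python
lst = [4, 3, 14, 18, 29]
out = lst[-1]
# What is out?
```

Trace:
`lst = [4, 3, 14, 18, 29]` → lst = [4, 3, 14, 18, 29]
`out = lst[-1]` → out = 29
So out = 29

Answer: 29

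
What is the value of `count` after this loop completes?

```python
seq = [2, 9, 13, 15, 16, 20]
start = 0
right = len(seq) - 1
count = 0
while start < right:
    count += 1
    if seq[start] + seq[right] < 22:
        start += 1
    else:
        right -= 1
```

Steps to find pair summing to 22
`count` takes the values: 0 → 1 → 2 → 3 → 4 → 5

Answer: 5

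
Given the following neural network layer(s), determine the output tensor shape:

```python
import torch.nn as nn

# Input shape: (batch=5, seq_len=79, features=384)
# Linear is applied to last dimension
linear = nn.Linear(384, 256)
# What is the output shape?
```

Input: (5, 79, 384) -> Output: (5, 79, 256)

Answer: (5, 79, 256)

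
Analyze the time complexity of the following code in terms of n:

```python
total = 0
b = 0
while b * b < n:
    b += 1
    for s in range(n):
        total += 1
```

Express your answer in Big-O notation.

Each loop level contributes: √n × n. Multiplying the contributions gives O(n√n).

Answer: O(n√n)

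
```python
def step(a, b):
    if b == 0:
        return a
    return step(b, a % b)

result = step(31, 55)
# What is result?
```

step(31, 55) -> step(55, 31) -> step(31, 24) -> step(24, 7) -> step(7, 3) -> step(3, 1) -> step(1, 0) -> 1

Answer: 1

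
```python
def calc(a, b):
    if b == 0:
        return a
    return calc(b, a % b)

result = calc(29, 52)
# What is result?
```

calc(29, 52) -> calc(52, 29) -> calc(29, 23) -> calc(23, 6) -> calc(6, 5) -> calc(5, 1) -> calc(1, 0) -> 1

Answer: 1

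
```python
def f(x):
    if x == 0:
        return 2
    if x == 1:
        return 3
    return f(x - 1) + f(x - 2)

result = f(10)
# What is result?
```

Build up from base cases: f(0)=2, f(1)=3, f(2)=5, f(3)=8, f(4)=13, f(5)=21, f(6)=34, ..., f(10)=233

Answer: 233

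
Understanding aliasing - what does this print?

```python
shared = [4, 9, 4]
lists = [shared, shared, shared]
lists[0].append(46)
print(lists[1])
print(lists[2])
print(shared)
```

Key concept: list of same reference.
Step by step:
`shared = [4, 9, 4]` → shared = [4, 9, 4]
`lists = [shared, shared, shared]` → lists = [[4, 9, 4], [4, 9, 4], [4, 9, 4]]
`lists[0].append(46)` → shared = [4, 9, 4, 46]; lists = [[4, 9, 4, 46], [4, 9, 4, 46], [4, 9, 4, 46]]
`print(lists[1])` → prints [4, 9, 4, 46]
`print(lists[2])` → prints [4, 9, 4, 46]
`print(shared)` → prints [4, 9, 4, 46]

Answer:
[4, 9, 4, 46]
[4, 9, 4, 46]
[4, 9, 4, 46]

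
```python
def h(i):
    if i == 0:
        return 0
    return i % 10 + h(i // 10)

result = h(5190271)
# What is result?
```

Sum of digits of 5190271: 1 + 7 + 2 + 0 + 9 + 1 + 5 = 25

Answer: 25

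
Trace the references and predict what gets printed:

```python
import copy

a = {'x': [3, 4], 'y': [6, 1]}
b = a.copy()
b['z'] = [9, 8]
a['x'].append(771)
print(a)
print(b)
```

Key concept: shallow copy of dict with mutable values.
Step by step:
`a = {'x': [3, 4], 'y': [6, 1]}` → a = {'x': [3, 4], 'y': [6, 1]}
`b = a.copy()` → b = {'x': [3, 4], 'y': [6, 1]}
`b['z'] = [9, 8]` → b = {'x': [3, 4], 'y': [6, 1], 'z': [9, 8]}
`a['x'].append(771)` → a = {'x': [3, 4, 771], 'y': [6, 1]}; b = {'x': [3, 4, 771], 'y': [6, 1], 'z': [9, 8]}
`print(a)` → prints {'x': [3, 4, 771], 'y': [6, 1]}
`print(b)` → prints {'x': [3, 4, 771], 'y': [6, 1], 'z': [9, 8]}

Answer:
{'x': [3, 4, 771], 'y': [6, 1]}
{'x': [3, 4, 771], 'y': [6, 1], 'z': [9, 8]}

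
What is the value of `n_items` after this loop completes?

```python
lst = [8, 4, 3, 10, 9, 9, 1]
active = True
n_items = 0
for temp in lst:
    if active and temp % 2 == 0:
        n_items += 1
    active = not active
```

Count even values at even positions
`n_items` takes the values: 0 → 1

Answer: 1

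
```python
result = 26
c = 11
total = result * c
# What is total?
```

Trace:
`result = 26` → result = 26
`c = 11` → c = 11
`total = result * c` → total = 286
So total = 286

Answer: 286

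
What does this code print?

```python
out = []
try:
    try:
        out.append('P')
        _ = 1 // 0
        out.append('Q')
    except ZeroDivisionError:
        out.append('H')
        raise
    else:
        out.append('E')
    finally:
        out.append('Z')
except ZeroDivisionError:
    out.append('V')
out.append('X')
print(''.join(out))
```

Execution trace: 'P' (try body) → 'H' (except ZeroDivisionError) → 'Z' (finally) → 'V' (outer except ZeroDivisionError) → 'X' (after the try/except). Output: PHZVX

Answer: PHZVX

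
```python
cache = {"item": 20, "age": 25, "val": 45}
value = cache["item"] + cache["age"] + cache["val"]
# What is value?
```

Trace:
`cache = {"item": 20, "age": 25, "val": 45}` → cache = {'item': 20, 'age': 25, 'val': 45}
`value = cache["item"] + cache["age"] + cache["val"]` → value = 90
So value = 90

Answer: 90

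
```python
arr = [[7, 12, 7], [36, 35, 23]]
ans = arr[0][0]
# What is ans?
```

Trace:
`arr = [[7, 12, 7], [36, 35, 23]]` → arr = [[7, 12, 7], [36, 35, 23]]
`ans = arr[0][0]` → ans = 7
So ans = 7

Answer: 7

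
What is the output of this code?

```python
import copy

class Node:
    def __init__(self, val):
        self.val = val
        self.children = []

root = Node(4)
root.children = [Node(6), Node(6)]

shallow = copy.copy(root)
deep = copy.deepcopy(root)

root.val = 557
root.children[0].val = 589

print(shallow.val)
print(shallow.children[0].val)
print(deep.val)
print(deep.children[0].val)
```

Key concept: deep copy with custom objects.
Step by step:
`root = Node(4)` → root = Node(val=4, children=[])
`root.children = [Node(6), Node(6)]` → root = Node(val=4, children=[Node(val=6, children=[]), Node(val=6, children=[])])
`shallow = copy.copy(root)` → shallow = Node(val=4, children=[Node(val=6, children=[]), Node(val=6, children=[])])
`deep = copy.deepcopy(root)` → deep = Node(val=4, children=[Node(val=6, children=[]), Node(val=6, children=[])])
`root.val = 557` → root = Node(val=557, children=[Node(val=6, children=[]), Node(val=6, children=[])])
`root.children[0].val = 589` → root = Node(val=557, children=[Node(val=589, children=[]), Node(val=6, children=[])]); shallow = Node(val=4, children=[Node(val=589, children=[]), Node(val=6, children=[])])
`print(shallow.val)` → prints 4
`print(shallow.children[0].val)` → prints 589
`print(deep.val)` → prints 4
`print(deep.children[0].val)` → prints 6

Answer:
4
589
4
6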